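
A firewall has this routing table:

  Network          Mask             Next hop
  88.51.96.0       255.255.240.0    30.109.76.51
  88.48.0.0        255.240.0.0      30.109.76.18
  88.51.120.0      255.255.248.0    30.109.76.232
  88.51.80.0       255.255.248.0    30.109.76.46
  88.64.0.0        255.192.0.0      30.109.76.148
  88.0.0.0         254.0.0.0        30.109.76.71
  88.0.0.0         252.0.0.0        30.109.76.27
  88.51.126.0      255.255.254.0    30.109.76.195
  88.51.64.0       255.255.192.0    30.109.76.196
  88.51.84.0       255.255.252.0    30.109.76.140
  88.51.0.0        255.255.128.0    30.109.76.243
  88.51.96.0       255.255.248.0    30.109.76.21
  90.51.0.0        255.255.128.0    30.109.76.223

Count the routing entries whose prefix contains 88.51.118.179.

Prefixes containing 88.51.118.179:
  88.0.0.0/6 (88.0.0.0 - 91.255.255.255)
  88.0.0.0/7 (88.0.0.0 - 89.255.255.255)
  88.48.0.0/12 (88.48.0.0 - 88.63.255.255)
  88.51.0.0/17 (88.51.0.0 - 88.51.127.255)
  88.51.64.0/18 (88.51.64.0 - 88.51.127.255)
Total matching entries: 5.

5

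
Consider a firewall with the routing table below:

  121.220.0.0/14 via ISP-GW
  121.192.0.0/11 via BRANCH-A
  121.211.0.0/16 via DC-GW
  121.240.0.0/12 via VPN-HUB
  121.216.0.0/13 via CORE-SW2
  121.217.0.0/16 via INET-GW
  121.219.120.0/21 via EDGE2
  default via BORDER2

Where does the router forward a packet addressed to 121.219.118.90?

CORE-SW2

Routes whose prefix contains 121.219.118.90:
  0.0.0.0/0 (default, matches everything) -> BORDER2
  121.192.0.0/11 (121.192.0.0 - 121.223.255.255) -> BRANCH-A
  121.216.0.0/13 (121.216.0.0 - 121.223.255.255) -> CORE-SW2
More-specific entries that do NOT match:
  121.219.120.0/21 (121.219.120.0 - 121.219.127.255) does not contain 121.219.118.90
  121.211.0.0/16 (121.211.0.0 - 121.211.255.255) does not contain 121.219.118.90
  121.217.0.0/16 (121.217.0.0 - 121.217.255.255) does not contain 121.219.118.90
  121.220.0.0/14 (121.220.0.0 - 121.223.255.255) does not contain 121.219.118.90
Longest matching prefix is /13 -> next hop CORE-SW2.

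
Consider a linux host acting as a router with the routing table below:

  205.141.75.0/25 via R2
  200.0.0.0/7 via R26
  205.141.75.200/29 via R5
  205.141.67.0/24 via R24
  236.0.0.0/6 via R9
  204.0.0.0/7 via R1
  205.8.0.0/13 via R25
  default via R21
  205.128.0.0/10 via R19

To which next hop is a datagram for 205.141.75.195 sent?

R19

Routes whose prefix contains 205.141.75.195:
  0.0.0.0/0 (default, matches everything) -> R21
  204.0.0.0/7 (204.0.0.0 - 205.255.255.255) -> R1
  205.128.0.0/10 (205.128.0.0 - 205.191.255.255) -> R19
More-specific entries that do NOT match:
  205.141.75.200/29 (205.141.75.200 - 205.141.75.207) does not contain 205.141.75.195
  205.141.75.0/25 (205.141.75.0 - 205.141.75.127) does not contain 205.141.75.195
  205.141.67.0/24 (205.141.67.0 - 205.141.67.255) does not contain 205.141.75.195
  205.8.0.0/13 (205.8.0.0 - 205.15.255.255) does not contain 205.141.75.195
Longest matching prefix is /10 -> next hop R19.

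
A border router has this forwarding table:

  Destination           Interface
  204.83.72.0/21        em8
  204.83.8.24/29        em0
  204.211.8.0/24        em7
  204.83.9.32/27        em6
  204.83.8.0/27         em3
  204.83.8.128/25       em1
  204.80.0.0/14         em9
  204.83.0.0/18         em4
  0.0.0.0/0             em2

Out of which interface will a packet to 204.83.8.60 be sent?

Routes whose prefix contains 204.83.8.60:
  0.0.0.0/0 (default, matches everything) -> em2
  204.80.0.0/14 (204.80.0.0 - 204.83.255.255) -> em9
  204.83.0.0/18 (204.83.0.0 - 204.83.63.255) -> em4
More-specific entries that do NOT match:
  204.83.8.24/29 (204.83.8.24 - 204.83.8.31) does not contain 204.83.8.60
  204.83.9.32/27 (204.83.9.32 - 204.83.9.63) does not contain 204.83.8.60
  204.83.8.0/27 (204.83.8.0 - 204.83.8.31) does not contain 204.83.8.60
  204.83.8.128/25 (204.83.8.128 - 204.83.8.255) does not contain 204.83.8.60
  204.211.8.0/24 (204.211.8.0 - 204.211.8.255) does not contain 204.83.8.60
  204.83.72.0/21 (204.83.72.0 - 204.83.79.255) does not contain 204.83.8.60
Longest matching prefix is /18 -> interface em4.

em4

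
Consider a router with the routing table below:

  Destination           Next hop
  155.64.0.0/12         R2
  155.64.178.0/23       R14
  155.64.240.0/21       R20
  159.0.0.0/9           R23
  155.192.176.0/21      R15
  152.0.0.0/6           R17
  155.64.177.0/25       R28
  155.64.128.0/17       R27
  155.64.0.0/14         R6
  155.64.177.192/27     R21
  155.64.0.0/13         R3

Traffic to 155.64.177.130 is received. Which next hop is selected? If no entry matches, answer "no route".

Routes whose prefix contains 155.64.177.130:
  152.0.0.0/6 (152.0.0.0 - 155.255.255.255) -> R17
  155.64.0.0/12 (155.64.0.0 - 155.79.255.255) -> R2
  155.64.0.0/13 (155.64.0.0 - 155.71.255.255) -> R3
  155.64.0.0/14 (155.64.0.0 - 155.67.255.255) -> R6
  155.64.128.0/17 (155.64.128.0 - 155.64.255.255) -> R27
More-specific entries that do NOT match:
  155.64.177.192/27 (155.64.177.192 - 155.64.177.223) does not contain 155.64.177.130
  155.64.177.0/25 (155.64.177.0 - 155.64.177.127) does not contain 155.64.177.130
  155.64.178.0/23 (155.64.178.0 - 155.64.179.255) does not contain 155.64.177.130
  155.64.240.0/21 (155.64.240.0 - 155.64.247.255) does not contain 155.64.177.130
  155.192.176.0/21 (155.192.176.0 - 155.192.183.255) does not contain 155.64.177.130
Longest matching prefix is /17 -> next hop R27.

R27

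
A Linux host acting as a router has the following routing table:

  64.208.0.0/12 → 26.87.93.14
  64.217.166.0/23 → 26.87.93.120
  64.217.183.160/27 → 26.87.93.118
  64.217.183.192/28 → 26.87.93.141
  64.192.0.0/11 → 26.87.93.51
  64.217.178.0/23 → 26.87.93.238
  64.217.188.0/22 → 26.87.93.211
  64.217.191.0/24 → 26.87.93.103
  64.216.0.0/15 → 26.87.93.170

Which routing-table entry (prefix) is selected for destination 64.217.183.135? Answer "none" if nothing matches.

Entries matching 64.217.183.135:
  64.192.0.0/11 (64.192.0.0 - 64.223.255.255)
  64.208.0.0/12 (64.208.0.0 - 64.223.255.255)
  64.216.0.0/15 (64.216.0.0 - 64.217.255.255)
Most specific is 64.216.0.0/15.

64.216.0.0/15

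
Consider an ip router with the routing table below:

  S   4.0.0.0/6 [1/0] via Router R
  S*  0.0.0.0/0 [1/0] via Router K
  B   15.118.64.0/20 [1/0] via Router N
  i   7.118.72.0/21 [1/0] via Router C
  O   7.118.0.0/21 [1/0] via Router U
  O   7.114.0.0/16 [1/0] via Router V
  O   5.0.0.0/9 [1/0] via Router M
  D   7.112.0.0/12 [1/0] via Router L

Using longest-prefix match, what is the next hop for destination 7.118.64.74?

Router L

Routes whose prefix contains 7.118.64.74:
  0.0.0.0/0 (default, matches everything) -> Router K
  4.0.0.0/6 (4.0.0.0 - 7.255.255.255) -> Router R
  7.112.0.0/12 (7.112.0.0 - 7.127.255.255) -> Router L
More-specific entries that do NOT match:
  7.118.72.0/21 (7.118.72.0 - 7.118.79.255) does not contain 7.118.64.74
  7.118.0.0/21 (7.118.0.0 - 7.118.7.255) does not contain 7.118.64.74
  15.118.64.0/20 (15.118.64.0 - 15.118.79.255) does not contain 7.118.64.74
  7.114.0.0/16 (7.114.0.0 - 7.114.255.255) does not contain 7.118.64.74
Longest matching prefix is /12 -> next hop Router L.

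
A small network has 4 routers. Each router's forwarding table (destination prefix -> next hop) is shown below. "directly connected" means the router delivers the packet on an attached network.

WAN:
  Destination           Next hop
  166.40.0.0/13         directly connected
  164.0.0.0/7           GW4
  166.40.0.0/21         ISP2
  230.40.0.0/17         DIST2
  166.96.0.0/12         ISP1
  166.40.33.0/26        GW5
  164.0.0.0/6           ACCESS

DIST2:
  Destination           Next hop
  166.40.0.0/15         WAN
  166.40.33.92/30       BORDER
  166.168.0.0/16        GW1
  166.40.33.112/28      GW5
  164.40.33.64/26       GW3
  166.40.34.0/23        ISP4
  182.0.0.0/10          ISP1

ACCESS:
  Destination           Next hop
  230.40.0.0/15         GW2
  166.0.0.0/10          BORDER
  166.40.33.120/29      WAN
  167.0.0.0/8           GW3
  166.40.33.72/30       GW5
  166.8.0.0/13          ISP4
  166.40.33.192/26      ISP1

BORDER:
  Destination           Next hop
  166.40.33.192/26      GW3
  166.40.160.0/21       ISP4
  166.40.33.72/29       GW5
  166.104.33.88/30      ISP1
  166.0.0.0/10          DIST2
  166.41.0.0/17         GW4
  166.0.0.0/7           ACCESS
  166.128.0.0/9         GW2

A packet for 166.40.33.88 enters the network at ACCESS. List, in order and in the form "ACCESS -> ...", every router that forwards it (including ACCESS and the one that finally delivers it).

ACCESS -> BORDER -> DIST2 -> WAN

At ACCESS: longest match for 166.40.33.88 is 166.0.0.0/10 -> BORDER
At BORDER: longest match for 166.40.33.88 is 166.0.0.0/10 -> DIST2
At DIST2: longest match for 166.40.33.88 is 166.40.0.0/15 -> WAN
At WAN: longest match for 166.40.33.88 is 166.40.0.0/13 -> directly connected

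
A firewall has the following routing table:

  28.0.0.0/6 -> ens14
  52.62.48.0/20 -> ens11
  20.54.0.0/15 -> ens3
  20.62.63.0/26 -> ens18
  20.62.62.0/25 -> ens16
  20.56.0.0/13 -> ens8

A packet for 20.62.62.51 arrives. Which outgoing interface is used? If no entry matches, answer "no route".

Routes whose prefix contains 20.62.62.51:
  20.56.0.0/13 (20.56.0.0 - 20.63.255.255) -> ens8
  20.62.62.0/25 (20.62.62.0 - 20.62.62.127) -> ens16
More-specific entries that do NOT match:
  20.62.63.0/26 (20.62.63.0 - 20.62.63.63) does not contain 20.62.62.51
Longest matching prefix is /25 -> interface ens16.

ens16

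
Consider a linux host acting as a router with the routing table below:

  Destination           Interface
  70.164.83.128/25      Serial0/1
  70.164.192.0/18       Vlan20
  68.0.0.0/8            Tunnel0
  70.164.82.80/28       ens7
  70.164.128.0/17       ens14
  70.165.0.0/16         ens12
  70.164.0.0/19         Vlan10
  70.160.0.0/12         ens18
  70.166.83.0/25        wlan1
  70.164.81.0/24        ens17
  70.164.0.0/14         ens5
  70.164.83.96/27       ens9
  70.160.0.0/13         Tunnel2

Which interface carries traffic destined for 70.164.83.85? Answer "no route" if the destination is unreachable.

ens5

Routes whose prefix contains 70.164.83.85:
  70.160.0.0/12 (70.160.0.0 - 70.175.255.255) -> ens18
  70.160.0.0/13 (70.160.0.0 - 70.167.255.255) -> Tunnel2
  70.164.0.0/14 (70.164.0.0 - 70.167.255.255) -> ens5
More-specific entries that do NOT match:
  70.164.82.80/28 (70.164.82.80 - 70.164.82.95) does not contain 70.164.83.85
  70.164.83.96/27 (70.164.83.96 - 70.164.83.127) does not contain 70.164.83.85
  70.164.83.128/25 (70.164.83.128 - 70.164.83.255) does not contain 70.164.83.85
  70.166.83.0/25 (70.166.83.0 - 70.166.83.127) does not contain 70.164.83.85
  70.164.81.0/24 (70.164.81.0 - 70.164.81.255) does not contain 70.164.83.85
  70.164.0.0/19 (70.164.0.0 - 70.164.31.255) does not contain 70.164.83.85
  70.164.192.0/18 (70.164.192.0 - 70.164.255.255) does not contain 70.164.83.85
  70.164.128.0/17 (70.164.128.0 - 70.164.255.255) does not contain 70.164.83.85
  70.165.0.0/16 (70.165.0.0 - 70.165.255.255) does not contain 70.164.83.85
Longest matching prefix is /14 -> interface ens5.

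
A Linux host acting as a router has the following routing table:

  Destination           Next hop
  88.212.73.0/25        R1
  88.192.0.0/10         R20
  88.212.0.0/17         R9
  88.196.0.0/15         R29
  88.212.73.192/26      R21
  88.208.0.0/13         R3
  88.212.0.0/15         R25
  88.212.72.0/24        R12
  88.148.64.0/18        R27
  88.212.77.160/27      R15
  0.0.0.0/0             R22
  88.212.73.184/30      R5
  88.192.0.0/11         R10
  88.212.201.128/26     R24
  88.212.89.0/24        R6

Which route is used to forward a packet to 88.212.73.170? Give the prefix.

88.212.0.0/17

Entries matching 88.212.73.170:
  0.0.0.0/0 (default, matches everything)
  88.192.0.0/10 (88.192.0.0 - 88.255.255.255)
  88.192.0.0/11 (88.192.0.0 - 88.223.255.255)
  88.208.0.0/13 (88.208.0.0 - 88.215.255.255)
  88.212.0.0/15 (88.212.0.0 - 88.213.255.255)
  88.212.0.0/17 (88.212.0.0 - 88.212.127.255)
Most specific is 88.212.0.0/17.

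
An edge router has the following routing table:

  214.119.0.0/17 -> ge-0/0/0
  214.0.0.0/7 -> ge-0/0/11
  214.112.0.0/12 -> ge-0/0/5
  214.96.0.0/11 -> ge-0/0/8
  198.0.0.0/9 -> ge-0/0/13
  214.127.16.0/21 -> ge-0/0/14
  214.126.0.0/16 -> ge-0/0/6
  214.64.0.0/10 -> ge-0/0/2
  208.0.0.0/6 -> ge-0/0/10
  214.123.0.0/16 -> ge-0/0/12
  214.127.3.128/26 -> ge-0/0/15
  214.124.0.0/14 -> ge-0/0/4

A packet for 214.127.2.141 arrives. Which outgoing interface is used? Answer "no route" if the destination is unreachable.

Routes whose prefix contains 214.127.2.141:
  214.0.0.0/7 (214.0.0.0 - 215.255.255.255) -> ge-0/0/11
  214.64.0.0/10 (214.64.0.0 - 214.127.255.255) -> ge-0/0/2
  214.96.0.0/11 (214.96.0.0 - 214.127.255.255) -> ge-0/0/8
  214.112.0.0/12 (214.112.0.0 - 214.127.255.255) -> ge-0/0/5
  214.124.0.0/14 (214.124.0.0 - 214.127.255.255) -> ge-0/0/4
More-specific entries that do NOT match:
  214.127.3.128/26 (214.127.3.128 - 214.127.3.191) does not contain 214.127.2.141
  214.127.16.0/21 (214.127.16.0 - 214.127.23.255) does not contain 214.127.2.141
  214.119.0.0/17 (214.119.0.0 - 214.119.127.255) does not contain 214.127.2.141
  214.126.0.0/16 (214.126.0.0 - 214.126.255.255) does not contain 214.127.2.141
  214.123.0.0/16 (214.123.0.0 - 214.123.255.255) does not contain 214.127.2.141
Longest matching prefix is /14 -> interface ge-0/0/4.

ge-0/0/4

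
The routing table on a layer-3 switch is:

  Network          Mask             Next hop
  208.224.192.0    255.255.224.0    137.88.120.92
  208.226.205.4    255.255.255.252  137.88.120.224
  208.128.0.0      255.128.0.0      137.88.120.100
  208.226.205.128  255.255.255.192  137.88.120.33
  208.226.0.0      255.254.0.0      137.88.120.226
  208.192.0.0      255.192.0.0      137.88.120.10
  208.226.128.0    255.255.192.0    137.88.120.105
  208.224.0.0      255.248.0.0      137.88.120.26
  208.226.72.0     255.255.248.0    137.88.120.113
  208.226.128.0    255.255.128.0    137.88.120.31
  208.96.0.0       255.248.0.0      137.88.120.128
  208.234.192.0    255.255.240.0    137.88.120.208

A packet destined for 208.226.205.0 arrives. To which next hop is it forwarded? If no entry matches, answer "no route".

137.88.120.31

Routes whose prefix contains 208.226.205.0:
  208.128.0.0/9 (208.128.0.0 - 208.255.255.255) -> 137.88.120.100
  208.192.0.0/10 (208.192.0.0 - 208.255.255.255) -> 137.88.120.10
  208.224.0.0/13 (208.224.0.0 - 208.231.255.255) -> 137.88.120.26
  208.226.0.0/15 (208.226.0.0 - 208.227.255.255) -> 137.88.120.226
  208.226.128.0/17 (208.226.128.0 - 208.226.255.255) -> 137.88.120.31
More-specific entries that do NOT match:
  208.226.205.4/30 (208.226.205.4 - 208.226.205.7) does not contain 208.226.205.0
  208.226.205.128/26 (208.226.205.128 - 208.226.205.191) does not contain 208.226.205.0
  208.226.72.0/21 (208.226.72.0 - 208.226.79.255) does not contain 208.226.205.0
  208.234.192.0/20 (208.234.192.0 - 208.234.207.255) does not contain 208.226.205.0
  208.224.192.0/19 (208.224.192.0 - 208.224.223.255) does not contain 208.226.205.0
  208.226.128.0/18 (208.226.128.0 - 208.226.191.255) does not contain 208.226.205.0
Longest matching prefix is /17 -> next hop 137.88.120.31.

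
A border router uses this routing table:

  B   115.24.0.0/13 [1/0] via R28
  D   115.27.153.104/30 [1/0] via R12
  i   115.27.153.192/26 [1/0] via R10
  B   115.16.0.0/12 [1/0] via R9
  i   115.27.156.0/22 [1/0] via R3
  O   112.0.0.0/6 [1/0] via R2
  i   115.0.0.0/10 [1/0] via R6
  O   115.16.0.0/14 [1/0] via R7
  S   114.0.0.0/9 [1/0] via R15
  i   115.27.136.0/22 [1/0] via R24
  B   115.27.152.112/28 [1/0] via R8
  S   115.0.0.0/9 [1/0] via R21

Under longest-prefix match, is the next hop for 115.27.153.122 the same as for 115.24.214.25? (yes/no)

yes

115.27.153.122: longest match 115.24.0.0/13 -> R28
115.24.214.25: longest match 115.24.0.0/13 -> R28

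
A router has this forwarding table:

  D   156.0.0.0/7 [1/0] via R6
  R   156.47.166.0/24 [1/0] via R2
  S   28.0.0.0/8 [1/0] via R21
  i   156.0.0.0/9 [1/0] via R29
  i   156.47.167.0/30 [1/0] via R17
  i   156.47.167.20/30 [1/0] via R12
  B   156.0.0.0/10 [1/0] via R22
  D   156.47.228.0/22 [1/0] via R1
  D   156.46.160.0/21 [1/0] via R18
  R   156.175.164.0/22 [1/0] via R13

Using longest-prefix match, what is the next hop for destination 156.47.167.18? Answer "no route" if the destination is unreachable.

Routes whose prefix contains 156.47.167.18:
  156.0.0.0/7 (156.0.0.0 - 157.255.255.255) -> R6
  156.0.0.0/9 (156.0.0.0 - 156.127.255.255) -> R29
  156.0.0.0/10 (156.0.0.0 - 156.63.255.255) -> R22
More-specific entries that do NOT match:
  156.47.167.0/30 (156.47.167.0 - 156.47.167.3) does not contain 156.47.167.18
  156.47.167.20/30 (156.47.167.20 - 156.47.167.23) does not contain 156.47.167.18
  156.47.166.0/24 (156.47.166.0 - 156.47.166.255) does not contain 156.47.167.18
  156.47.228.0/22 (156.47.228.0 - 156.47.231.255) does not contain 156.47.167.18
  156.175.164.0/22 (156.175.164.0 - 156.175.167.255) does not contain 156.47.167.18
  156.46.160.0/21 (156.46.160.0 - 156.46.167.255) does not contain 156.47.167.18
Longest matching prefix is /10 -> next hop R22.

R22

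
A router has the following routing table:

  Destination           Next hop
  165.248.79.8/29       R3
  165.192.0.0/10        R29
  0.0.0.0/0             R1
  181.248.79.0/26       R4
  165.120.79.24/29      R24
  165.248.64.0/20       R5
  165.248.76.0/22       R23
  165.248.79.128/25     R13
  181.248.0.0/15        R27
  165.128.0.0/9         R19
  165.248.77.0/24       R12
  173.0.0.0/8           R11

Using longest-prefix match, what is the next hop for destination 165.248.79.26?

Routes whose prefix contains 165.248.79.26:
  0.0.0.0/0 (default, matches everything) -> R1
  165.128.0.0/9 (165.128.0.0 - 165.255.255.255) -> R19
  165.192.0.0/10 (165.192.0.0 - 165.255.255.255) -> R29
  165.248.64.0/20 (165.248.64.0 - 165.248.79.255) -> R5
  165.248.76.0/22 (165.248.76.0 - 165.248.79.255) -> R23
More-specific entries that do NOT match:
  165.248.79.8/29 (165.248.79.8 - 165.248.79.15) does not contain 165.248.79.26
  165.120.79.24/29 (165.120.79.24 - 165.120.79.31) does not contain 165.248.79.26
  181.248.79.0/26 (181.248.79.0 - 181.248.79.63) does not contain 165.248.79.26
  165.248.79.128/25 (165.248.79.128 - 165.248.79.255) does not contain 165.248.79.26
  165.248.77.0/24 (165.248.77.0 - 165.248.77.255) does not contain 165.248.79.26
Longest matching prefix is /22 -> next hop R23.

R23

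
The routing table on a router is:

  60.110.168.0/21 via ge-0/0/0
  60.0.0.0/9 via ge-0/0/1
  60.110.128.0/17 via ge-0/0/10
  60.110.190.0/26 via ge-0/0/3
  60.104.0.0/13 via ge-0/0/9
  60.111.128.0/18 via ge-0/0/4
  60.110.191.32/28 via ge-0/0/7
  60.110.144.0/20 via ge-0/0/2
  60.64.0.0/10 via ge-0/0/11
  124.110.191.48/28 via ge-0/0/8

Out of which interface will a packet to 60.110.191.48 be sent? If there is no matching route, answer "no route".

ge-0/0/10

Routes whose prefix contains 60.110.191.48:
  60.0.0.0/9 (60.0.0.0 - 60.127.255.255) -> ge-0/0/1
  60.64.0.0/10 (60.64.0.0 - 60.127.255.255) -> ge-0/0/11
  60.104.0.0/13 (60.104.0.0 - 60.111.255.255) -> ge-0/0/9
  60.110.128.0/17 (60.110.128.0 - 60.110.255.255) -> ge-0/0/10
More-specific entries that do NOT match:
  60.110.191.32/28 (60.110.191.32 - 60.110.191.47) does not contain 60.110.191.48
  124.110.191.48/28 (124.110.191.48 - 124.110.191.63) does not contain 60.110.191.48
  60.110.190.0/26 (60.110.190.0 - 60.110.190.63) does not contain 60.110.191.48
  60.110.168.0/21 (60.110.168.0 - 60.110.175.255) does not contain 60.110.191.48
  60.110.144.0/20 (60.110.144.0 - 60.110.159.255) does not contain 60.110.191.48
  60.111.128.0/18 (60.111.128.0 - 60.111.191.255) does not contain 60.110.191.48
Longest matching prefix is /17 -> interface ge-0/0/10.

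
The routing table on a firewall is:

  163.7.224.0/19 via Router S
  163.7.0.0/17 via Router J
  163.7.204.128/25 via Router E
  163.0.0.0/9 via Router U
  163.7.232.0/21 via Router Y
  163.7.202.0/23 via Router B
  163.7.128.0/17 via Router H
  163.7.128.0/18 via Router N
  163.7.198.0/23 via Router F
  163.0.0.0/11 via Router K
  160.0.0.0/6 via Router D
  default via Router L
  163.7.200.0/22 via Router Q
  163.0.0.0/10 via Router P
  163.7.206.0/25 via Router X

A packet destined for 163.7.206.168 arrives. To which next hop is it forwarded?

Routes whose prefix contains 163.7.206.168:
  0.0.0.0/0 (default, matches everything) -> Router L
  160.0.0.0/6 (160.0.0.0 - 163.255.255.255) -> Router D
  163.0.0.0/9 (163.0.0.0 - 163.127.255.255) -> Router U
  163.0.0.0/10 (163.0.0.0 - 163.63.255.255) -> Router P
  163.0.0.0/11 (163.0.0.0 - 163.31.255.255) -> Router K
  163.7.128.0/17 (163.7.128.0 - 163.7.255.255) -> Router H
More-specific entries that do NOT match:
  163.7.204.128/25 (163.7.204.128 - 163.7.204.255) does not contain 163.7.206.168
  163.7.206.0/25 (163.7.206.0 - 163.7.206.127) does not contain 163.7.206.168
  163.7.202.0/23 (163.7.202.0 - 163.7.203.255) does not contain 163.7.206.168
  163.7.198.0/23 (163.7.198.0 - 163.7.199.255) does not contain 163.7.206.168
  163.7.200.0/22 (163.7.200.0 - 163.7.203.255) does not contain 163.7.206.168
  163.7.232.0/21 (163.7.232.0 - 163.7.239.255) does not contain 163.7.206.168
  163.7.224.0/19 (163.7.224.0 - 163.7.255.255) does not contain 163.7.206.168
  163.7.128.0/18 (163.7.128.0 - 163.7.191.255) does not contain 163.7.206.168
Longest matching prefix is /17 -> next hop Router H.

Router H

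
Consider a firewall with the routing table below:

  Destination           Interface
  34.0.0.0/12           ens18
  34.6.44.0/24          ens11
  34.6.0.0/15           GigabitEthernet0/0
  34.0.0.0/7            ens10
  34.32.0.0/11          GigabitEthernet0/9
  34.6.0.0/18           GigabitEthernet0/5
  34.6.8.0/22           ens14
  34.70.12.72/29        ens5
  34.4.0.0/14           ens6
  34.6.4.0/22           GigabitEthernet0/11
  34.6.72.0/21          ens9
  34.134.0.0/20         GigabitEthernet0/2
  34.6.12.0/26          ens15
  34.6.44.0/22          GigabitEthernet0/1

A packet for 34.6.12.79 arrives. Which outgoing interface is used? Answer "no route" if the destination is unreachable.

Routes whose prefix contains 34.6.12.79:
  34.0.0.0/7 (34.0.0.0 - 35.255.255.255) -> ens10
  34.0.0.0/12 (34.0.0.0 - 34.15.255.255) -> ens18
  34.4.0.0/14 (34.4.0.0 - 34.7.255.255) -> ens6
  34.6.0.0/15 (34.6.0.0 - 34.7.255.255) -> GigabitEthernet0/0
  34.6.0.0/18 (34.6.0.0 - 34.6.63.255) -> GigabitEthernet0/5
More-specific entries that do NOT match:
  34.70.12.72/29 (34.70.12.72 - 34.70.12.79) does not contain 34.6.12.79
  34.6.12.0/26 (34.6.12.0 - 34.6.12.63) does not contain 34.6.12.79
  34.6.44.0/24 (34.6.44.0 - 34.6.44.255) does not contain 34.6.12.79
  34.6.8.0/22 (34.6.8.0 - 34.6.11.255) does not contain 34.6.12.79
  34.6.4.0/22 (34.6.4.0 - 34.6.7.255) does not contain 34.6.12.79
  34.6.44.0/22 (34.6.44.0 - 34.6.47.255) does not contain 34.6.12.79
  34.6.72.0/21 (34.6.72.0 - 34.6.79.255) does not contain 34.6.12.79
  34.134.0.0/20 (34.134.0.0 - 34.134.15.255) does not contain 34.6.12.79
Longest matching prefix is /18 -> interface GigabitEthernet0/5.

GigabitEthernet0/5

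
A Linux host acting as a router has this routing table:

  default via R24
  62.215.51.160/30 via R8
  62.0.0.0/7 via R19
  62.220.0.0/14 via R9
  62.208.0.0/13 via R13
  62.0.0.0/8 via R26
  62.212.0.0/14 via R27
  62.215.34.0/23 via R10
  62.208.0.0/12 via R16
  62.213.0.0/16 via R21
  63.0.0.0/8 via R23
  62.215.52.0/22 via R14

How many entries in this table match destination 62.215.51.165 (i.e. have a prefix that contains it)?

Prefixes containing 62.215.51.165:
  0.0.0.0/0 (default, matches everything)
  62.0.0.0/7 (62.0.0.0 - 63.255.255.255)
  62.0.0.0/8 (62.0.0.0 - 62.255.255.255)
  62.208.0.0/12 (62.208.0.0 - 62.223.255.255)
  62.208.0.0/13 (62.208.0.0 - 62.215.255.255)
  62.212.0.0/14 (62.212.0.0 - 62.215.255.255)
Total matching entries: 6.

6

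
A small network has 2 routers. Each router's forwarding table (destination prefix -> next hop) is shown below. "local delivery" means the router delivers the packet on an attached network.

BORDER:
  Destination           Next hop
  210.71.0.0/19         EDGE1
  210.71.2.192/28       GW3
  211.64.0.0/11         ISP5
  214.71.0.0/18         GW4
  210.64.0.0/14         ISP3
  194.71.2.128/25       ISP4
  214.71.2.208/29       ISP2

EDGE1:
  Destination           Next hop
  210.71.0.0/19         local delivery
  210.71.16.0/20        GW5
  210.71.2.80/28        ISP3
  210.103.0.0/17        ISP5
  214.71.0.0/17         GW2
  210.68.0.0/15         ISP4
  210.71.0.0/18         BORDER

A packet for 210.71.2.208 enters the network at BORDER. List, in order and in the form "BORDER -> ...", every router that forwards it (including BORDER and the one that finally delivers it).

BORDER -> EDGE1

At BORDER: longest match for 210.71.2.208 is 210.71.0.0/19 -> EDGE1
At EDGE1: longest match for 210.71.2.208 is 210.71.0.0/19 -> local delivery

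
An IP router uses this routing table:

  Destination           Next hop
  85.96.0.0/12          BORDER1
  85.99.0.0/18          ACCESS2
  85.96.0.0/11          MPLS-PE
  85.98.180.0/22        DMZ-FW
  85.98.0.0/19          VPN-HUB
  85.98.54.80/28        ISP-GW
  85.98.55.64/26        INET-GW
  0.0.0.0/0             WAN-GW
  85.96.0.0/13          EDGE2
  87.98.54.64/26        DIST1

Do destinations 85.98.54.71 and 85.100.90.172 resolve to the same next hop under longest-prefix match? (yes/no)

85.98.54.71: longest match 85.96.0.0/13 -> EDGE2
85.100.90.172: longest match 85.96.0.0/13 -> EDGE2

yes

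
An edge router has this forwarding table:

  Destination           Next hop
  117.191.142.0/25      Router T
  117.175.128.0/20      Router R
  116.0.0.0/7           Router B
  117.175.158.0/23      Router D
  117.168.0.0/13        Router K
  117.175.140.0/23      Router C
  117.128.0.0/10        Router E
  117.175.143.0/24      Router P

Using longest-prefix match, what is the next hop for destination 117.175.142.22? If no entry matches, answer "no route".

Routes whose prefix contains 117.175.142.22:
  116.0.0.0/7 (116.0.0.0 - 117.255.255.255) -> Router B
  117.128.0.0/10 (117.128.0.0 - 117.191.255.255) -> Router E
  117.168.0.0/13 (117.168.0.0 - 117.175.255.255) -> Router K
  117.175.128.0/20 (117.175.128.0 - 117.175.143.255) -> Router R
More-specific entries that do NOT match:
  117.191.142.0/25 (117.191.142.0 - 117.191.142.127) does not contain 117.175.142.22
  117.175.143.0/24 (117.175.143.0 - 117.175.143.255) does not contain 117.175.142.22
  117.175.158.0/23 (117.175.158.0 - 117.175.159.255) does not contain 117.175.142.22
  117.175.140.0/23 (117.175.140.0 - 117.175.141.255) does not contain 117.175.142.22
Longest matching prefix is /20 -> next hop Router R.

Router R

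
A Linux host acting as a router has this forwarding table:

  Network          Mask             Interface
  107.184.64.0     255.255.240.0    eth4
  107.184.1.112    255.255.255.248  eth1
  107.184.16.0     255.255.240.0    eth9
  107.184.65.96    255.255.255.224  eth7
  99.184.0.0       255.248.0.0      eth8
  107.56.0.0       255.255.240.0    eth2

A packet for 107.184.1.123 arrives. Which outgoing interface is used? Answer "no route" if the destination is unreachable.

No entry's prefix contains 107.184.1.123; there is no default route.

no route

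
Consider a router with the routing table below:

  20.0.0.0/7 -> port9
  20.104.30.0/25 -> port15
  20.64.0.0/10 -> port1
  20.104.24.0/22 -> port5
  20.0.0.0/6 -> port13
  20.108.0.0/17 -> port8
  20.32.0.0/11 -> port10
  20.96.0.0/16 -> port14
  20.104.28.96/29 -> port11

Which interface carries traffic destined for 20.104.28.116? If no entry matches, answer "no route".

port1

Routes whose prefix contains 20.104.28.116:
  20.0.0.0/6 (20.0.0.0 - 23.255.255.255) -> port13
  20.0.0.0/7 (20.0.0.0 - 21.255.255.255) -> port9
  20.64.0.0/10 (20.64.0.0 - 20.127.255.255) -> port1
More-specific entries that do NOT match:
  20.104.28.96/29 (20.104.28.96 - 20.104.28.103) does not contain 20.104.28.116
  20.104.30.0/25 (20.104.30.0 - 20.104.30.127) does not contain 20.104.28.116
  20.104.24.0/22 (20.104.24.0 - 20.104.27.255) does not contain 20.104.28.116
  20.108.0.0/17 (20.108.0.0 - 20.108.127.255) does not contain 20.104.28.116
  20.96.0.0/16 (20.96.0.0 - 20.96.255.255) does not contain 20.104.28.116
  20.32.0.0/11 (20.32.0.0 - 20.63.255.255) does not contain 20.104.28.116
Longest matching prefix is /10 -> interface port1.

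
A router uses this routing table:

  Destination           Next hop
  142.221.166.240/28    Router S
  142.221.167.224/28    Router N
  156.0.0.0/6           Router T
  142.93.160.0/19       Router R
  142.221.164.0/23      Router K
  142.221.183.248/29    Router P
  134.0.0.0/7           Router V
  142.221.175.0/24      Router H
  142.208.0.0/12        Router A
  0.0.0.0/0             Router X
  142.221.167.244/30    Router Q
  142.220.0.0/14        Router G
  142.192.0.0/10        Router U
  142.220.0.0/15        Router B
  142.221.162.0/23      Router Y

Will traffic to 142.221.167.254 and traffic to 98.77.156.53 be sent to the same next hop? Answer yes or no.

no

142.221.167.254: longest match 142.220.0.0/15 -> Router B
98.77.156.53: longest match 0.0.0.0/0 -> Router X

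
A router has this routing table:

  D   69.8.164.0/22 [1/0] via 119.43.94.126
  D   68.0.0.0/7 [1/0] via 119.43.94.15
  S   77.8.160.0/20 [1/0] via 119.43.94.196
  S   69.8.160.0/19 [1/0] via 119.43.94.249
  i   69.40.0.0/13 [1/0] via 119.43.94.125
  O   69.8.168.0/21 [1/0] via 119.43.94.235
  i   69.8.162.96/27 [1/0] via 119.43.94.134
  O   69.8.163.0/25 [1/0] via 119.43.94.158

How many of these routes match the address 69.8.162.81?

Prefixes containing 69.8.162.81:
  68.0.0.0/7 (68.0.0.0 - 69.255.255.255)
  69.8.160.0/19 (69.8.160.0 - 69.8.191.255)
Total matching entries: 2.

2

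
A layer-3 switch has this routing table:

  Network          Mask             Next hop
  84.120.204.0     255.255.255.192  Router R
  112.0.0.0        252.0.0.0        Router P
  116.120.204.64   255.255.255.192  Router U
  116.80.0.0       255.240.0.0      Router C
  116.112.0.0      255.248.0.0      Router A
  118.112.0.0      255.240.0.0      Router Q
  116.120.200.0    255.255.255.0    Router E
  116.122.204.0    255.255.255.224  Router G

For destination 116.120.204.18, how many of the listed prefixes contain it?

No listed prefix contains 116.120.204.18.
Total matching entries: 0.

0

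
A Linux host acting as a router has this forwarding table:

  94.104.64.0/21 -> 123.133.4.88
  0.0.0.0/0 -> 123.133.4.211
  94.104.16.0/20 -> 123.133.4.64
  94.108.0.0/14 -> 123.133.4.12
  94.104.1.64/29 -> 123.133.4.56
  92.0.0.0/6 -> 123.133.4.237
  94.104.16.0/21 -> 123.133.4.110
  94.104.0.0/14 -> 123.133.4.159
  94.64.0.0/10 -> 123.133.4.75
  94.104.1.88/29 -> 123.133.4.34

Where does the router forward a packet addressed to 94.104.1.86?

Routes whose prefix contains 94.104.1.86:
  0.0.0.0/0 (default, matches everything) -> 123.133.4.211
  92.0.0.0/6 (92.0.0.0 - 95.255.255.255) -> 123.133.4.237
  94.64.0.0/10 (94.64.0.0 - 94.127.255.255) -> 123.133.4.75
  94.104.0.0/14 (94.104.0.0 - 94.107.255.255) -> 123.133.4.159
More-specific entries that do NOT match:
  94.104.1.64/29 (94.104.1.64 - 94.104.1.71) does not contain 94.104.1.86
  94.104.1.88/29 (94.104.1.88 - 94.104.1.95) does not contain 94.104.1.86
  94.104.64.0/21 (94.104.64.0 - 94.104.71.255) does not contain 94.104.1.86
  94.104.16.0/21 (94.104.16.0 - 94.104.23.255) does not contain 94.104.1.86
  94.104.16.0/20 (94.104.16.0 - 94.104.31.255) does not contain 94.104.1.86
Longest matching prefix is /14 -> next hop 123.133.4.159.

123.133.4.159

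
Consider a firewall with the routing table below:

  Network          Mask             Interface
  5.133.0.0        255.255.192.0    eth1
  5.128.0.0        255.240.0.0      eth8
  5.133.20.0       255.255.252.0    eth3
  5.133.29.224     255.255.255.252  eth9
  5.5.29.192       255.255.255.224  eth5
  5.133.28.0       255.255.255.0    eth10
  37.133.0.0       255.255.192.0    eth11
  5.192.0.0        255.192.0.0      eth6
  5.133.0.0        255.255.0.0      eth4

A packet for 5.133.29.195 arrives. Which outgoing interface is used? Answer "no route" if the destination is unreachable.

Routes whose prefix contains 5.133.29.195:
  5.128.0.0/12 (5.128.0.0 - 5.143.255.255) -> eth8
  5.133.0.0/16 (5.133.0.0 - 5.133.255.255) -> eth4
  5.133.0.0/18 (5.133.0.0 - 5.133.63.255) -> eth1
More-specific entries that do NOT match:
  5.133.29.224/30 (5.133.29.224 - 5.133.29.227) does not contain 5.133.29.195
  5.5.29.192/27 (5.5.29.192 - 5.5.29.223) does not contain 5.133.29.195
  5.133.28.0/24 (5.133.28.0 - 5.133.28.255) does not contain 5.133.29.195
  5.133.20.0/22 (5.133.20.0 - 5.133.23.255) does not contain 5.133.29.195
Longest matching prefix is /18 -> interface eth1.

eth1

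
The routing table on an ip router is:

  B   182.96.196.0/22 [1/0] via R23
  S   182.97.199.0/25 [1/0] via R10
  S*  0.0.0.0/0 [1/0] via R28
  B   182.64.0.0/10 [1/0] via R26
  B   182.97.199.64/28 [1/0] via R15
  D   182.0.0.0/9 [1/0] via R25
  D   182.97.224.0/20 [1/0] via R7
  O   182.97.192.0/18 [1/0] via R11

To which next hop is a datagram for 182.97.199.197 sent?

R11

Routes whose prefix contains 182.97.199.197:
  0.0.0.0/0 (default, matches everything) -> R28
  182.0.0.0/9 (182.0.0.0 - 182.127.255.255) -> R25
  182.64.0.0/10 (182.64.0.0 - 182.127.255.255) -> R26
  182.97.192.0/18 (182.97.192.0 - 182.97.255.255) -> R11
More-specific entries that do NOT match:
  182.97.199.64/28 (182.97.199.64 - 182.97.199.79) does not contain 182.97.199.197
  182.97.199.0/25 (182.97.199.0 - 182.97.199.127) does not contain 182.97.199.197
  182.96.196.0/22 (182.96.196.0 - 182.96.199.255) does not contain 182.97.199.197
  182.97.224.0/20 (182.97.224.0 - 182.97.239.255) does not contain 182.97.199.197
Longest matching prefix is /18 -> next hop R11.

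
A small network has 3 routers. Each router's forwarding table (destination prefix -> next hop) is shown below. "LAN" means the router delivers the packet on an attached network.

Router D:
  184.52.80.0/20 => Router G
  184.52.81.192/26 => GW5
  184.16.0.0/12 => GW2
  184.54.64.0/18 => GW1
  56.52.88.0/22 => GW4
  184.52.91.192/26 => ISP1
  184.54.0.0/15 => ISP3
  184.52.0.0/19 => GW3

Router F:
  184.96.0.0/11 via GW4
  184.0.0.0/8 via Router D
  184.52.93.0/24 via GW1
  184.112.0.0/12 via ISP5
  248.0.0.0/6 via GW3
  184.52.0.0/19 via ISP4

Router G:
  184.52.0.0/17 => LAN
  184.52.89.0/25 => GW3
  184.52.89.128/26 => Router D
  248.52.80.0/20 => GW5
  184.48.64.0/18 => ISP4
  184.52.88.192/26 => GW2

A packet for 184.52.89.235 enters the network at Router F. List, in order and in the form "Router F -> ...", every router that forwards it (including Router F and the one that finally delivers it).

At Router F: longest match for 184.52.89.235 is 184.0.0.0/8 -> Router D
At Router D: longest match for 184.52.89.235 is 184.52.80.0/20 -> Router G
At Router G: longest match for 184.52.89.235 is 184.52.0.0/17 -> LAN

Router F -> Router D -> Router G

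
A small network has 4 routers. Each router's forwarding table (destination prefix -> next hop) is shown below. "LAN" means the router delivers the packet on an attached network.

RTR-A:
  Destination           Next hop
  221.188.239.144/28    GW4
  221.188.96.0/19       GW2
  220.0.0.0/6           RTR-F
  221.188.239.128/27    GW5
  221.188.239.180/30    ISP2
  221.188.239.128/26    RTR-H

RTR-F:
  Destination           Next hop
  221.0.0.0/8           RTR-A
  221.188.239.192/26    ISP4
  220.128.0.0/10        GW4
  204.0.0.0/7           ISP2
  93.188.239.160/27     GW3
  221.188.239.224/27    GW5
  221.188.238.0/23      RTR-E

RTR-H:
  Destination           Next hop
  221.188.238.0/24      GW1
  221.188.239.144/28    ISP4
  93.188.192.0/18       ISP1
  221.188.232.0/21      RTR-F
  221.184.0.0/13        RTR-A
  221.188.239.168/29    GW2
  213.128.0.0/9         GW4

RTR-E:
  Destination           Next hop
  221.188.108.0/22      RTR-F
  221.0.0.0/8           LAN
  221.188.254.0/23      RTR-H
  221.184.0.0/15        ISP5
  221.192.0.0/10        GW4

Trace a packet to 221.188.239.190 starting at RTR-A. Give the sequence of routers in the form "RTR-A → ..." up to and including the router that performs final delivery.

At RTR-A: longest match for 221.188.239.190 is 221.188.239.128/26 -> RTR-H
At RTR-H: longest match for 221.188.239.190 is 221.188.232.0/21 -> RTR-F
At RTR-F: longest match for 221.188.239.190 is 221.188.238.0/23 -> RTR-E
At RTR-E: longest match for 221.188.239.190 is 221.0.0.0/8 -> LAN

RTR-A → RTR-H → RTR-F → RTR-E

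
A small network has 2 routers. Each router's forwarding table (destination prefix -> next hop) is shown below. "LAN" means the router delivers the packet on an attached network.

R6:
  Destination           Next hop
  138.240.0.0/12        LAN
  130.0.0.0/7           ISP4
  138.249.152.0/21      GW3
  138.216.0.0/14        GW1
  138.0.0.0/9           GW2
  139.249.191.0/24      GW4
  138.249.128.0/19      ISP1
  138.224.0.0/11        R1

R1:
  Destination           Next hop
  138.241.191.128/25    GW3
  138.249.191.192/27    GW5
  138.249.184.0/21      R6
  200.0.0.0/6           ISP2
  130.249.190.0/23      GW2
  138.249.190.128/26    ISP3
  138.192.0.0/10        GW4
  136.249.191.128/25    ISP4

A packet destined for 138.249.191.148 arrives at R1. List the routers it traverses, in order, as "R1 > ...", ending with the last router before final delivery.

R1 > R6

At R1: longest match for 138.249.191.148 is 138.249.184.0/21 -> R6
At R6: longest match for 138.249.191.148 is 138.240.0.0/12 -> LAN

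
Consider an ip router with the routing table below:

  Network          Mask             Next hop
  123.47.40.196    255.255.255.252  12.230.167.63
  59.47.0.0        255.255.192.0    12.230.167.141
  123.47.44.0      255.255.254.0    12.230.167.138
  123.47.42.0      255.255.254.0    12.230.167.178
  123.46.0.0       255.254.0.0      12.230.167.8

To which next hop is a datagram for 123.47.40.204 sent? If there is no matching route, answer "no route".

Routes whose prefix contains 123.47.40.204:
  123.46.0.0/15 (123.46.0.0 - 123.47.255.255) -> 12.230.167.8
More-specific entries that do NOT match:
  123.47.40.196/30 (123.47.40.196 - 123.47.40.199) does not contain 123.47.40.204
  123.47.44.0/23 (123.47.44.0 - 123.47.45.255) does not contain 123.47.40.204
  123.47.42.0/23 (123.47.42.0 - 123.47.43.255) does not contain 123.47.40.204
  59.47.0.0/18 (59.47.0.0 - 59.47.63.255) does not contain 123.47.40.204
Longest matching prefix is /15 -> next hop 12.230.167.8.

12.230.167.8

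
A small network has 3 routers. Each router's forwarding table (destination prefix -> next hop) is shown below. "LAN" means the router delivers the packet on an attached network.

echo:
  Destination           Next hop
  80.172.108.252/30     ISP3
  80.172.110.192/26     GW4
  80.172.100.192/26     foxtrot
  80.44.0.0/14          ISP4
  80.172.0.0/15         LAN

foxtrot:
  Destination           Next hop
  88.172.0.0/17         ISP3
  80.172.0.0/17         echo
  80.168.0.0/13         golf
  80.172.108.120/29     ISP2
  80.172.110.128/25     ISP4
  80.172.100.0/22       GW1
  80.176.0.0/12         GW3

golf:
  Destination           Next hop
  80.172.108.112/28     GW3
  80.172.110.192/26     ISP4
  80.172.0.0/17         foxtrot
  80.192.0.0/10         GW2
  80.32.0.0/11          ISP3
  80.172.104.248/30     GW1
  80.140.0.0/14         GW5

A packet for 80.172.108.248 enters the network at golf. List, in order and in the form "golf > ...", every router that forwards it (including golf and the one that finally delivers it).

golf > foxtrot > echo

At golf: longest match for 80.172.108.248 is 80.172.0.0/17 -> foxtrot
At foxtrot: longest match for 80.172.108.248 is 80.172.0.0/17 -> echo
At echo: longest match for 80.172.108.248 is 80.172.0.0/15 -> LAN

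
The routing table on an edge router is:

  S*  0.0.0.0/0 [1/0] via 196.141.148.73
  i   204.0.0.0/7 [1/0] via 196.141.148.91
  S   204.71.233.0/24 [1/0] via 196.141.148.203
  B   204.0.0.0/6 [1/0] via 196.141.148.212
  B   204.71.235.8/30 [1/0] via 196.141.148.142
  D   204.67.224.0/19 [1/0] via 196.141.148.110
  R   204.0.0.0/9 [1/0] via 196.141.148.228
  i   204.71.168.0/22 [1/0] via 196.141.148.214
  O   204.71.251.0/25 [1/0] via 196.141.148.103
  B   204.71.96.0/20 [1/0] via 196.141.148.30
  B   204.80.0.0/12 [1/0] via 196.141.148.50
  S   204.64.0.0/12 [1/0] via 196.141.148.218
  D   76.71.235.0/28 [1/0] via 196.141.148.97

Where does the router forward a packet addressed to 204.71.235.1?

Routes whose prefix contains 204.71.235.1:
  0.0.0.0/0 (default, matches everything) -> 196.141.148.73
  204.0.0.0/6 (204.0.0.0 - 207.255.255.255) -> 196.141.148.212
  204.0.0.0/7 (204.0.0.0 - 205.255.255.255) -> 196.141.148.91
  204.0.0.0/9 (204.0.0.0 - 204.127.255.255) -> 196.141.148.228
  204.64.0.0/12 (204.64.0.0 - 204.79.255.255) -> 196.141.148.218
More-specific entries that do NOT match:
  204.71.235.8/30 (204.71.235.8 - 204.71.235.11) does not contain 204.71.235.1
  76.71.235.0/28 (76.71.235.0 - 76.71.235.15) does not contain 204.71.235.1
  204.71.251.0/25 (204.71.251.0 - 204.71.251.127) does not contain 204.71.235.1
  204.71.233.0/24 (204.71.233.0 - 204.71.233.255) does not contain 204.71.235.1
  204.71.168.0/22 (204.71.168.0 - 204.71.171.255) does not contain 204.71.235.1
  204.71.96.0/20 (204.71.96.0 - 204.71.111.255) does not contain 204.71.235.1
  204.67.224.0/19 (204.67.224.0 - 204.67.255.255) does not contain 204.71.235.1
Longest matching prefix is /12 -> next hop 196.141.148.218.

196.141.148.218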